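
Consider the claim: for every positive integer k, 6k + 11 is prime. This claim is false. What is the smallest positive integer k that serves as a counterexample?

We need the least positive integer k for which 6k + 11 is not prime.
For k = 1, 2, 3 the conclusion holds.
k = 4: 6k + 11 = 35 = 5 × 7, composite.

k = 4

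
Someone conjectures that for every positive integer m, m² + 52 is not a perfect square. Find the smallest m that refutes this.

The first 11 eligible values, up to m = 11, all satisfy the conclusion.
m = 12: 12² + 52 = 196 = 14², a perfect square.
Hence m = 12 is a counterexample.

m = 12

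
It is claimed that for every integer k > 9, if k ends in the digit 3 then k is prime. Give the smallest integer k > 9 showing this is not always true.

k = 33

A counterexample is any integer k > 9 such that k ends in the digit 3 but k is not prime; we check each in order.
k = 13: 13 ends in 3 and is prime.
k = 23: 23 ends in 3 and is prime.
k = 33: 33 ends in 3; 33 = 3 × 11, composite.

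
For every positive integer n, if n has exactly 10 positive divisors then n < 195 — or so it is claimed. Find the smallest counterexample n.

n = 208

Check each positive integer n in order until n has exactly 10 positive divisors but the claim fails.
For n = 48, 80, 112, 162, 176 the conclusion holds.
n = 208: τ(208) = 10; 208 ≥ 195.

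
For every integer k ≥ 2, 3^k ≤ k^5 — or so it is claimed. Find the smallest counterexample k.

k = 11

A counterexample is any integer k ≥ 2 such that 3^k > k^5; we check each in order.
For k = 2, 3, 4, 5, 6, 7, 8, 9, 10 the conclusion holds.
k = 11: 3^k = 177147 and k^5 = 161051, so 177147 > 161051.
Thus k = 11 disproves the claim, and no smaller k works.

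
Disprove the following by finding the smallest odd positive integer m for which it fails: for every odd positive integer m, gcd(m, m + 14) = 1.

m = 7

A counterexample is any odd positive integer m such that gcd(m, m + 14) > 1; we check each in order.
For m = 1, 3, 5 the conclusion holds.
m = 7: gcd(7, 21) = 7.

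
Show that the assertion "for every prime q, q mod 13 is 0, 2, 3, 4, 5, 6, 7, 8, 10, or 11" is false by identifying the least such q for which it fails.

q = 53

Check each prime q in order until the claim fails.
For q = 2, 3, 5, 7, …, 41, 43, 47 the conclusion holds.
q = 53: 53 mod 13 = 1 — not in {0, 2, 3, 4, 5, 6, 7, 8, 10, 11}.
Thus q = 53 disproves the claim, and no smaller q works.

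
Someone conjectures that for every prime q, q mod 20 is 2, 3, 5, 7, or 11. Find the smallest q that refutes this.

q = 13

Check each prime q in order until the claim fails.
For q = 2, 3, 5, 7, 11 the conclusion holds.
q = 13: 13 mod 20 = 13 — not in {2, 3, 5, 7, 11}.
So q = 13 is the smallest counterexample.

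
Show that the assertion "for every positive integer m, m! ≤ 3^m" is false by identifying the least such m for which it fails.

We need the least positive integer m for which m! > 3^m.
For m = 1, 2, 3, 4, 5, 6 the conclusion holds.
m = 7: m! = 5040 and 3^m = 2187, so 5040 > 2187.
Hence m = 7 is a counterexample.

m = 7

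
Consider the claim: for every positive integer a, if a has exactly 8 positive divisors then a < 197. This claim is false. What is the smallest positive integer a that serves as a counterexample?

a = 222

For a = 24, 30, 40, 42, …, 189, 190, 195 the conclusion holds.
a = 222: τ(222) = 8; 222 ≥ 197.
Thus a = 222 disproves the claim, and no smaller a works.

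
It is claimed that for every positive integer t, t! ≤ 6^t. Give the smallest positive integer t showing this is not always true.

t = 14

For t = 1, 2, 3, 4, …, 11, 12, 13 the conclusion holds.
t = 14: t! = 87178291200 and 6^t = 78364164096, so 87178291200 > 78364164096.
Thus t = 14 disproves the claim, and no smaller t works.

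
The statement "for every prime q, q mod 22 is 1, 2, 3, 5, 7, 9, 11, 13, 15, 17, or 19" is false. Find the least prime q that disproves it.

For q = 2, 3, 5, 7, …, 31, 37, 41 the conclusion holds.
q = 43: 43 mod 22 = 21 — not in {1, 2, 3, 5, 7, 9, 11, 13, 15, 17, 19}.
Thus q = 43 disproves the claim, and no smaller q works.

q = 43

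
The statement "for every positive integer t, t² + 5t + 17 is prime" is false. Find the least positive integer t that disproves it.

t = 8

The first 7 eligible values, up to t = 7, all satisfy the conclusion.
t = 8: t² + 5t + 17 = 121 = 11 × 11, composite.
So t = 8 is the smallest counterexample.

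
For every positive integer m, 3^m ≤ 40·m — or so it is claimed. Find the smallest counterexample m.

m = 5

A counterexample is any positive integer m such that 3^m > 40·m; we check each in order.
The first 4 eligible values, up to m = 4, all satisfy the conclusion.
m = 5: 3^m = 243 and 40·m = 200, so 243 > 200.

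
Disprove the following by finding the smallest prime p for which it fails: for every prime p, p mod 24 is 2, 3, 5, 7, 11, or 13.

p = 17

Check each prime p in order until the claim fails.
The first 6 eligible values, up to p = 13, all satisfy the conclusion.
p = 17: 17 mod 24 = 17 — not in {2, 3, 5, 7, 11, 13}.
So p = 17 is the smallest counterexample.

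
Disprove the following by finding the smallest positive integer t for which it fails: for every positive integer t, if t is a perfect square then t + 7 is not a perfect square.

t = 9

A counterexample is any positive integer t such that t is a perfect square but t + 7 is a perfect square; we check each in order.
t = 1: 1 + 7 = 8, not a perfect square.
t = 4: 4 + 7 = 11, not a perfect square.
t = 9: 9 = 3² and 9 + 7 = 16 = 4².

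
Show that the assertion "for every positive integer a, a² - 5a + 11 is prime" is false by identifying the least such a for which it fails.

a = 1: a² - 5a + 11 = 7, prime.
a = 2: a² - 5a + 11 = 5, prime.
a = 3: a² - 5a + 11 = 5, prime.
a = 4: a² - 5a + 11 = 7, prime.
a = 5: a² - 5a + 11 = 11, prime.
a = 6: a² - 5a + 11 = 17, prime.
a = 7: a² - 5a + 11 = 25 = 5 × 5, composite.

a = 7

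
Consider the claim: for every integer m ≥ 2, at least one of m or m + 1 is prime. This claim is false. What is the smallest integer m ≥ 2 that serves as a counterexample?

m = 2: 2 is prime.
m = 3: 3 is prime.
m = 4: 5 is prime.
m = 5: 5 is prime.
m = 6: 7 is prime.
m = 7: 7 is prime.
m = 8: 8 = 2 × 4; 9 = 3 × 3 — both composite.

m = 8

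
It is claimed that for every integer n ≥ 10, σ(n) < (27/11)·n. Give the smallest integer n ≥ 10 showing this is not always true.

n = 24

We need the least integer n ≥ 10 for which the claim fails.
For n = 10, 11, 12, 13, …, 21, 22, 23 the conclusion holds.
n = 24: σ(24) = 60; 60 ≥ 648/11.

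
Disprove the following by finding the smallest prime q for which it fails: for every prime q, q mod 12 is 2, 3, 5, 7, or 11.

q = 13

The first 5 eligible values, up to q = 11, all satisfy the conclusion.
q = 13: 13 mod 12 = 1 — not in {2, 3, 5, 7, 11}.
So q = 13 is the smallest counterexample.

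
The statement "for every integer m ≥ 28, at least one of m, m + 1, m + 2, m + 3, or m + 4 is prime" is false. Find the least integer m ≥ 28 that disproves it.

A counterexample is any integer m ≥ 28 such that m, m + 1, m + 2, m + 3, m + 4 are all composite; we check each in order.
m = 28: 29 is prime.
m = 29: 29 is prime.
m = 30: 31 is prime.
m = 31: 31 is prime.
m = 32: 32 = 2 × 16; 33 = 3 × 11; 34 = 2 × 17; 35 = 5 × 7; 36 = 2 × 18 — all composite.

m = 32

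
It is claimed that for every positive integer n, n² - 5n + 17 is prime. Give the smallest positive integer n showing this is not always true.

n = 13

A counterexample is any positive integer n such that n² - 5n + 17 is not prime; we check each in order.
The first 12 eligible values, up to n = 12, all satisfy the conclusion.
n = 13: n² - 5n + 17 = 121 = 11 × 11, composite.
Thus n = 13 disproves the claim, and no smaller n works.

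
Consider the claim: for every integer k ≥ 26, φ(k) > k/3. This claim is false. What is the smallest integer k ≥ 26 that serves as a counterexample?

We need the least integer k ≥ 26 for which the claim fails.
k = 26: φ(26) = 12 and 26/3 = 26/3, so φ(26) > 26/3.
k = 27: φ(27) = 18 and 27/3 = 9, so φ(27) > 27/3.
k = 28: φ(28) = 12 and 28/3 = 28/3, so φ(28) > 28/3.
k = 29: φ(29) = 28 and 29/3 = 29/3, so φ(29) > 29/3.
k = 30: φ(30) = 8 and 30/3 = 10, so φ(30) ≤ 30/3.
Thus k = 30 disproves the claim, and no smaller k works.

k = 30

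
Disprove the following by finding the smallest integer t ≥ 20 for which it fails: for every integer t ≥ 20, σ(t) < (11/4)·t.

t = 60

For t = 20, 21, 22, 23, …, 57, 58, 59 the conclusion holds.
t = 60: σ(60) = 168; 168 ≥ 165.
Hence t = 60 is a counterexample.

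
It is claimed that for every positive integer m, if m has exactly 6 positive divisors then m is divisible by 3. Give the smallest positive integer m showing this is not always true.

m = 20

A counterexample is any positive integer m such that m has exactly 6 positive divisors but m is not divisible by 3; we check each in order.
For m = 12, 18 the conclusion holds.
m = 20: τ(20) = 6; 20 mod 3 = 2.
Thus m = 20 disproves the claim, and no smaller m works.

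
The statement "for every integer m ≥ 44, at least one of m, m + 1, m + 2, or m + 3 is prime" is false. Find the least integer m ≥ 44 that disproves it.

m = 48

A counterexample is any integer m ≥ 44 such that m, m + 1, m + 2, m + 3 are all composite; we check each in order.
The first 4 eligible values, up to m = 47, all satisfy the conclusion.
m = 48: 48 = 2 × 24; 49 = 7 × 7; 50 = 2 × 25; 51 = 3 × 17 — all composite.
So m = 48 is the smallest counterexample.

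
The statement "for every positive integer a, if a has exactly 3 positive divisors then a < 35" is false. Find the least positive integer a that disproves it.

A counterexample is any positive integer a such that a has exactly 3 positive divisors but the claim fails; we check each in order.
For a = 4, 9, 25 the conclusion holds.
a = 49: τ(49) = 3; 49 ≥ 35.
So a = 49 is the smallest counterexample.

a = 49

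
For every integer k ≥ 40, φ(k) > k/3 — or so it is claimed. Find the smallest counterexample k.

k = 42

Check each integer k ≥ 40 in order until the claim fails.
For k = 40, 41 the conclusion holds.
k = 42: φ(42) = 12 and 42/3 = 14, so φ(42) ≤ 42/3.
Thus k = 42 disproves the claim, and no smaller k works.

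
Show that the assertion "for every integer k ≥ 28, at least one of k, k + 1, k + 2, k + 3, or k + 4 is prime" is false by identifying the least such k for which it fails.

k = 28: 29 is prime.
k = 29: 29 is prime.
k = 30: 31 is prime.
k = 31: 31 is prime.
k = 32: 32 = 2 × 16; 33 = 3 × 11; 34 = 2 × 17; 35 = 5 × 7; 36 = 2 × 18 — all composite.
Thus k = 32 disproves the claim, and no smaller k works.

k = 32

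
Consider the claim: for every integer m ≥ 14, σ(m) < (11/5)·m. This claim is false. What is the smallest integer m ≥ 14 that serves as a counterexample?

The first 10 eligible values, up to m = 23, all satisfy the conclusion.
m = 24: σ(24) = 60; 60 ≥ 264/5.
So m = 24 is the smallest counterexample.

m = 24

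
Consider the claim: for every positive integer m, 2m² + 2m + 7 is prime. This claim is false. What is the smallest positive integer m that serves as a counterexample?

m = 6

A counterexample is any positive integer m such that 2m² + 2m + 7 is not prime; we check each in order.
For m = 1, 2, 3, 4, 5 the conclusion holds.
m = 6: 2m² + 2m + 7 = 91 = 7 × 13, composite.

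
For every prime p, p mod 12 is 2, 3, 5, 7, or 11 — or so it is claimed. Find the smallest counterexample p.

p = 13

Check each prime p in order until the claim fails.
The first 5 eligible values, up to p = 11, all satisfy the conclusion.
p = 13: 13 mod 12 = 1 — not in {2, 3, 5, 7, 11}.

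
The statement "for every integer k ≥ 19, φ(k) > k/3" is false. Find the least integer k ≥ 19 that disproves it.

k = 24

The first 5 eligible values, up to k = 23, all satisfy the conclusion.
k = 24: φ(24) = 8 and 24/3 = 8, so φ(24) ≤ 24/3.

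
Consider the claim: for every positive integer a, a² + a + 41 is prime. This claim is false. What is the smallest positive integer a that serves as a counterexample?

Check each positive integer a in order until a² + a + 41 is not prime.
For a = 1, 2, 3, 4, …, 37, 38, 39 the conclusion holds.
a = 40: a² + a + 41 = 1681 = 41 × 41, composite.
Hence a = 40 is a counterexample.

a = 40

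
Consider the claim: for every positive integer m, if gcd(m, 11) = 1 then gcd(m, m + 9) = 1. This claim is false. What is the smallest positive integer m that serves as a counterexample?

m = 3

Check each positive integer m in order until gcd(m, 11) = 1 but gcd(m, m + 9) > 1.
m = 1: gcd(1, 10) = 1.
m = 2: gcd(2, 11) = 1.
m = 3: gcd(3, 12) = 3.
So m = 3 is the smallest counterexample.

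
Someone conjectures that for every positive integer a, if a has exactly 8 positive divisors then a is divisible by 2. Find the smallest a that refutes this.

a = 105

We need the least positive integer a for which a has exactly 8 positive divisors but a is not divisible by 2.
The first 12 eligible values, up to a = 104, all satisfy the conclusion.
a = 105: τ(105) = 8; 105 mod 2 = 1.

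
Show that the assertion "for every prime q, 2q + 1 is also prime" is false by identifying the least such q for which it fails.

q = 7

q = 2: 2q + 1 = 5, prime.
q = 3: 2q + 1 = 7, prime.
q = 5: 2q + 1 = 11, prime.
q = 7: 2q + 1 = 15 = 3 × 5, not prime.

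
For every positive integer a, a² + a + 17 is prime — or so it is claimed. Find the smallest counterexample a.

a = 16

We need the least positive integer a for which a² + a + 17 is not prime.
For a = 1, 2, 3, 4, …, 13, 14, 15 the conclusion holds.
a = 16: a² + a + 17 = 289 = 17 × 17, composite.
Hence a = 16 is a counterexample.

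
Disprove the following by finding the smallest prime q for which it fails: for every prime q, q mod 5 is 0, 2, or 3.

A counterexample is any prime q such that the claim fails; we check each in order.
The first 4 eligible values, up to q = 7, all satisfy the conclusion.
q = 11: 11 mod 5 = 1 — not in {0, 2, 3}.
Thus q = 11 disproves the claim, and no smaller q works.

q = 11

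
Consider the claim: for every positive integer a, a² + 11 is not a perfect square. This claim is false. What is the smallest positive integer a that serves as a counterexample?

a = 5

A counterexample is any positive integer a such that a² + 11 is a perfect square; we check each in order.
The first 4 eligible values, up to a = 4, all satisfy the conclusion.
a = 5: 5² + 11 = 36 = 6², a perfect square.
So a = 5 is the smallest counterexample.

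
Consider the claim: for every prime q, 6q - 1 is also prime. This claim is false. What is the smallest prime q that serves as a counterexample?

q = 11

Check each prime q in order until 6q - 1 is not prime.
The first 4 eligible values, up to q = 7, all satisfy the conclusion.
q = 11: 6q - 1 = 65 = 5 × 13, not prime.
So q = 11 is the smallest counterexample.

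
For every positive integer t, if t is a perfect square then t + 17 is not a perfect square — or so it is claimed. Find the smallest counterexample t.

t = 64

A counterexample is any positive integer t such that t is a perfect square but t + 17 is a perfect square; we check each in order.
For t = 1, 4, 9, 16, 25, 36, 49 the conclusion holds.
t = 64: 64 = 8² and 64 + 17 = 81 = 9².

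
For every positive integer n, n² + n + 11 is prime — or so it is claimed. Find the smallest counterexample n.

n = 10

The first 9 eligible values, up to n = 9, all satisfy the conclusion.
n = 10: n² + n + 11 = 121 = 11 × 11, composite.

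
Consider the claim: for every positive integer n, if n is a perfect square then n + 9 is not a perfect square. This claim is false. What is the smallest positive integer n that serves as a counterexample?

Check each positive integer n in order until n is a perfect square but n + 9 is a perfect square.
For n = 1, 4, 9 the conclusion holds.
n = 16: 16 = 4² and 16 + 9 = 25 = 5².

n = 16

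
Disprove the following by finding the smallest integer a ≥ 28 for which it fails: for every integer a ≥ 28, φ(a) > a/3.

a = 28: φ(28) = 12 and 28/3 = 28/3, so φ(28) > 28/3.
a = 29: φ(29) = 28 and 29/3 = 29/3, so φ(29) > 29/3.
a = 30: φ(30) = 8 and 30/3 = 10, so φ(30) ≤ 30/3.
So a = 30 is the smallest counterexample.

a = 30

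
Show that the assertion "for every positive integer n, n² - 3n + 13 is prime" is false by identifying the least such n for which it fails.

We need the least positive integer n for which n² - 3n + 13 is not prime.
For n = 1, 2, 3, 4, …, 9, 10, 11 the conclusion holds.
n = 12: n² - 3n + 13 = 121 = 11 × 11, composite.

n = 12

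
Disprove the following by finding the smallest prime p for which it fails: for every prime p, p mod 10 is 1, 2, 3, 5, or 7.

We need the least prime p for which the claim fails.
For p = 2, 3, 5, 7, 11, 13, 17 the conclusion holds.
p = 19: 19 mod 10 = 9 — not in {1, 2, 3, 5, 7}.
So p = 19 is the smallest counterexample.

p = 19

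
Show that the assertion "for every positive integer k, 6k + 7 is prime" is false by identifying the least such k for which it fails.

k = 3

A counterexample is any positive integer k such that 6k + 7 is not prime; we check each in order.
For k = 1, 2 the conclusion holds.
k = 3: 6k + 7 = 25 = 5 × 5, composite.
Hence k = 3 is a counterexample.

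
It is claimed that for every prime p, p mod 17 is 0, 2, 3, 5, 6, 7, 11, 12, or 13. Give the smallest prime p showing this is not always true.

We need the least prime p for which the claim fails.
The first 10 eligible values, up to p = 29, all satisfy the conclusion.
p = 31: 31 mod 17 = 14 — not in {0, 2, 3, 5, 6, 7, 11, 12, 13}.

p = 31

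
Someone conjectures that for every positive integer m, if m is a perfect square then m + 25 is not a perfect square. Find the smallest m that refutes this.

Check each positive integer m in order until m is a perfect square but m + 25 is a perfect square.
For m = 1, 4, 9, 16, …, 81, 100, 121 the conclusion holds.
m = 144: 144 = 12² and 144 + 25 = 169 = 13².
Hence m = 144 is a counterexample.

m = 144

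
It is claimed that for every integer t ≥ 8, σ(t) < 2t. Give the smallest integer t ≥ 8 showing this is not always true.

t = 12

A counterexample is any integer t ≥ 8 such that the claim fails; we check each in order.
For t = 8, 9, 10, 11 the conclusion holds.
t = 12: σ(12) = 28; 28 ≥ 24.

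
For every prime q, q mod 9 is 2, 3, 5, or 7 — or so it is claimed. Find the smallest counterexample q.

q = 13

We need the least prime q for which the claim fails.
q = 2: 2 mod 9 = 2.
q = 3: 3 mod 9 = 3.
q = 5: 5 mod 9 = 5.
q = 7: 7 mod 9 = 7.
q = 11: 11 mod 9 = 2.
q = 13: 13 mod 9 = 4 — not in {2, 3, 5, 7}.
So q = 13 is the smallest counterexample.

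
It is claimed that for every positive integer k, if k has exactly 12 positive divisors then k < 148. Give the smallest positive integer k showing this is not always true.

k = 150

For k = 60, 72, 84, 90, 96, 108, 126, 132, 140 the conclusion holds.
k = 150: τ(150) = 12; 150 ≥ 148.
Hence k = 150 is a counterexample.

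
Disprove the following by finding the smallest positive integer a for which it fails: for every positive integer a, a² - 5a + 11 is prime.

a = 7

We need the least positive integer a for which a² - 5a + 11 is not prime.
a = 1: a² - 5a + 11 = 7, prime.
a = 2: a² - 5a + 11 = 5, prime.
a = 3: a² - 5a + 11 = 5, prime.
a = 4: a² - 5a + 11 = 7, prime.
a = 5: a² - 5a + 11 = 11, prime.
a = 6: a² - 5a + 11 = 17, prime.
a = 7: a² - 5a + 11 = 25 = 5 × 5, composite.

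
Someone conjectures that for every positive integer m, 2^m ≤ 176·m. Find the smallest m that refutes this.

m = 11

For m = 1, 2, 3, 4, 5, 6, 7, 8, 9, 10 the conclusion holds.
m = 11: 2^m = 2048 and 176·m = 1936, so 2048 > 1936.
Thus m = 11 disproves the claim, and no smaller m works.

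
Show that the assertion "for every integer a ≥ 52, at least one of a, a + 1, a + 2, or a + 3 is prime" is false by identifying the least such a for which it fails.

Check each integer a ≥ 52 in order until a, a + 1, a + 2, a + 3 are all composite.
For a = 52, 53 the conclusion holds.
a = 54: 54 = 2 × 27; 55 = 5 × 11; 56 = 2 × 28; 57 = 3 × 19 — all composite.
Thus a = 54 disproves the claim, and no smaller a works.

a = 54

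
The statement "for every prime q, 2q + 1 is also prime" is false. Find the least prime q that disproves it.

q = 7

We need the least prime q for which 2q + 1 is not prime.
For q = 2, 3, 5 the conclusion holds.
q = 7: 2q + 1 = 15 = 3 × 5, not prime.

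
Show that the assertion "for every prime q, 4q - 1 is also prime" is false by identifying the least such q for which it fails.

q = 2: 4q - 1 = 7, prime.
q = 3: 4q - 1 = 11, prime.
q = 5: 4q - 1 = 19, prime.
q = 7: 4q - 1 = 27 = 3 × 9, not prime.
So q = 7 is the smallest counterexample.

q = 7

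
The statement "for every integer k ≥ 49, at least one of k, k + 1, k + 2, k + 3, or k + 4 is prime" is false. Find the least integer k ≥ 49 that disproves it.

k = 54

k = 49: 53 is prime.
k = 50: 53 is prime.
k = 51: 53 is prime.
k = 52: 53 is prime.
k = 53: 53 is prime.
k = 54: 54 = 2 × 27; 55 = 5 × 11; 56 = 2 × 28; 57 = 3 × 19; 58 = 2 × 29 — all composite.
So k = 54 is the smallest counterexample.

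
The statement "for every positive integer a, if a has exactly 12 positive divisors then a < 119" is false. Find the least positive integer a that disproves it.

Check each positive integer a in order until a has exactly 12 positive divisors but the claim fails.
a = 60: τ(60) = 12; 60 < 119.
a = 72: τ(72) = 12; 72 < 119.
a = 84: τ(84) = 12; 84 < 119.
a = 90: τ(90) = 12; 90 < 119.
a = 96: τ(96) = 12; 96 < 119.
a = 108: τ(108) = 12; 108 < 119.
a = 126: τ(126) = 12; 126 ≥ 119.

a = 126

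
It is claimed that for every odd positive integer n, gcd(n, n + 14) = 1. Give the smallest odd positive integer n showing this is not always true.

Check each odd positive integer n in order until gcd(n, n + 14) > 1.
For n = 1, 3, 5 the conclusion holds.
n = 7: gcd(7, 21) = 7.
So n = 7 is the smallest counterexample.

n = 7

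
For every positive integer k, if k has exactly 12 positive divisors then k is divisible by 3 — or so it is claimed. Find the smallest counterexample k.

A counterexample is any positive integer k such that k has exactly 12 positive divisors but k is not divisible by 3; we check each in order.
k = 60: τ(60) = 12; 60 mod 3 = 0.
k = 72: τ(72) = 12; 72 mod 3 = 0.
k = 84: τ(84) = 12; 84 mod 3 = 0.
k = 90: τ(90) = 12; 90 mod 3 = 0.
k = 96: τ(96) = 12; 96 mod 3 = 0.
k = 108: τ(108) = 12; 108 mod 3 = 0.
k = 126: τ(126) = 12; 126 mod 3 = 0.
k = 132: τ(132) = 12; 132 mod 3 = 0.
k = 140: τ(140) = 12; 140 mod 3 = 2.
Thus k = 140 disproves the claim, and no smaller k works.

k = 140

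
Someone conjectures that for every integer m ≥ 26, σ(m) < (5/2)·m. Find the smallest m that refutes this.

m = 36

For m = 26, 27, 28, 29, 30, 31, 32, 33, 34, 35 the conclusion holds.
m = 36: σ(36) = 91; 91 ≥ 90.
So m = 36 is the smallest counterexample.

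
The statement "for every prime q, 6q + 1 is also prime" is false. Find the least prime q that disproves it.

q = 2: 6q + 1 = 13, prime.
q = 3: 6q + 1 = 19, prime.
q = 5: 6q + 1 = 31, prime.
q = 7: 6q + 1 = 43, prime.
q = 11: 6q + 1 = 67, prime.
q = 13: 6q + 1 = 79, prime.
q = 17: 6q + 1 = 103, prime.
q = 19: 6q + 1 = 115 = 5 × 23, not prime.

q = 19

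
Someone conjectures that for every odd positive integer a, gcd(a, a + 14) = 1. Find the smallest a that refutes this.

a = 7

Check each odd positive integer a in order until gcd(a, a + 14) > 1.
For a = 1, 3, 5 the conclusion holds.
a = 7: gcd(7, 21) = 7.
So a = 7 is the smallest counterexample.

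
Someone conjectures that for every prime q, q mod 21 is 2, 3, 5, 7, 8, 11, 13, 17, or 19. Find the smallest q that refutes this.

A counterexample is any prime q such that the claim fails; we check each in order.
The first 10 eligible values, up to q = 29, all satisfy the conclusion.
q = 31: 31 mod 21 = 10 — not in {2, 3, 5, 7, 8, 11, 13, 17, 19}.

q = 31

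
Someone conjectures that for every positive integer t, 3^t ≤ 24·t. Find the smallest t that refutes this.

t = 1: 3^t = 3 and 24·t = 24, so 3 ≤ 24.
t = 2: 3^t = 9 and 24·t = 48, so 9 ≤ 48.
t = 3: 3^t = 27 and 24·t = 72, so 27 ≤ 72.
t = 4: 3^t = 81 and 24·t = 96, so 81 ≤ 96.
t = 5: 3^t = 243 and 24·t = 120, so 243 > 120.

t = 5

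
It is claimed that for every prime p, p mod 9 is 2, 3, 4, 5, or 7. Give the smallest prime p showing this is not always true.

A counterexample is any prime p such that the claim fails; we check each in order.
p = 2: 2 mod 9 = 2.
p = 3: 3 mod 9 = 3.
p = 5: 5 mod 9 = 5.
p = 7: 7 mod 9 = 7.
p = 11: 11 mod 9 = 2.
p = 13: 13 mod 9 = 4.
p = 17: 17 mod 9 = 8 — not in {2, 3, 4, 5, 7}.

p = 17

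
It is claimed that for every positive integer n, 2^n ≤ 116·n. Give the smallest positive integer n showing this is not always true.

n = 11

We need the least positive integer n for which 2^n > 116·n.
The first 10 eligible values, up to n = 10, all satisfy the conclusion.
n = 11: 2^n = 2048 and 116·n = 1276, so 2048 > 1276.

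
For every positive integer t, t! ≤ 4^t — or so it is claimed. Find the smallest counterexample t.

A counterexample is any positive integer t such that t! > 4^t; we check each in order.
t = 1: t! = 1 and 4^t = 4, so 1 ≤ 4.
t = 2: t! = 2 and 4^t = 16, so 2 ≤ 16.
t = 3: t! = 6 and 4^t = 64, so 6 ≤ 64.
t = 4: t! = 24 and 4^t = 256, so 24 ≤ 256.
t = 5: t! = 120 and 4^t = 1024, so 120 ≤ 1024.
t = 6: t! = 720 and 4^t = 4096, so 720 ≤ 4096.
t = 7: t! = 5040 and 4^t = 16384, so 5040 ≤ 16384.
t = 8: t! = 40320 and 4^t = 65536, so 40320 ≤ 65536.
t = 9: t! = 362880 and 4^t = 262144, so 362880 > 262144.
Hence t = 9 is a counterexample.

t = 9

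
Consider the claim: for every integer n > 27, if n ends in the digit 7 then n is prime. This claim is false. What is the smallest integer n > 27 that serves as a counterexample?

We need the least integer n > 27 for which n ends in the digit 7 but n is not prime.
n = 37: 37 ends in 7 and is prime.
n = 47: 47 ends in 7 and is prime.
n = 57: 57 ends in 7; 57 = 3 × 19, composite.

n = 57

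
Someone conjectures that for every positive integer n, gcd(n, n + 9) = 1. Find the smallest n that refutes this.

n = 3

For n = 1, 2 the conclusion holds.
n = 3: gcd(3, 12) = 3.
Thus n = 3 disproves the claim, and no smaller n works.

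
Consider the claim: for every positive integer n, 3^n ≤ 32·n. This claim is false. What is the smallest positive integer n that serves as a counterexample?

Check each positive integer n in order until 3^n > 32·n.
n = 1: 3^n = 3 and 32·n = 32, so 3 ≤ 32.
n = 2: 3^n = 9 and 32·n = 64, so 9 ≤ 64.
n = 3: 3^n = 27 and 32·n = 96, so 27 ≤ 96.
n = 4: 3^n = 81 and 32·n = 128, so 81 ≤ 128.
n = 5: 3^n = 243 and 32·n = 160, so 243 > 160.
Thus n = 5 disproves the claim, and no smaller n works.

n = 5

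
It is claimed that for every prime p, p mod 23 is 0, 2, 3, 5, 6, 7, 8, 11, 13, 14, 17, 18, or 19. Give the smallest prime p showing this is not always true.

For p = 2, 3, 5, 7, …, 31, 37, 41 the conclusion holds.
p = 43: 43 mod 23 = 20 — not in {0, 2, 3, 5, 6, 7, 8, 11, 13, 14, 17, 18, 19}.
Thus p = 43 disproves the claim, and no smaller p works.

p = 43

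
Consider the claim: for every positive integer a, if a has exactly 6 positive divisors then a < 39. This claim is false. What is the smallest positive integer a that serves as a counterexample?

Check each positive integer a in order until a has exactly 6 positive divisors but the claim fails.
a = 12: τ(12) = 6; 12 < 39.
a = 18: τ(18) = 6; 18 < 39.
a = 20: τ(20) = 6; 20 < 39.
a = 28: τ(28) = 6; 28 < 39.
a = 32: τ(32) = 6; 32 < 39.
a = 44: τ(44) = 6; 44 ≥ 39.
Hence a = 44 is a counterexample.

a = 44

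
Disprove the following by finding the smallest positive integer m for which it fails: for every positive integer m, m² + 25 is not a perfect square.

We need the least positive integer m for which m² + 25 is a perfect square.
For m = 1, 2, 3, 4, …, 9, 10, 11 the conclusion holds.
m = 12: 12² + 25 = 169 = 13², a perfect square.

m = 12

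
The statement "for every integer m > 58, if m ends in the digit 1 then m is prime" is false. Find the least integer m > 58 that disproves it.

m = 81

A counterexample is any integer m > 58 such that m ends in the digit 1 but m is not prime; we check each in order.
m = 61: 61 ends in 1 and is prime.
m = 71: 71 ends in 1 and is prime.
m = 81: 81 ends in 1; 81 = 3 × 27, composite.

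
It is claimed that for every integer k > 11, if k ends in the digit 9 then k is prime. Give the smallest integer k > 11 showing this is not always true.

k = 39

k = 19: 19 ends in 9 and is prime.
k = 29: 29 ends in 9 and is prime.
k = 39: 39 ends in 9; 39 = 3 × 13, composite.
So k = 39 is the smallest counterexample.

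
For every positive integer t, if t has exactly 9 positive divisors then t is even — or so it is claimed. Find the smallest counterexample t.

t = 225

For t = 36, 100, 196 the conclusion holds.
t = 225: divisors of 225: 9 divisors; 225 is odd.
Hence t = 225 is a counterexample.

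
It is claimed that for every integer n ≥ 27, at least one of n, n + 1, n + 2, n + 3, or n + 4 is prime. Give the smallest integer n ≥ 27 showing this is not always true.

n = 32

A counterexample is any integer n ≥ 27 such that n, n + 1, n + 2, n + 3, n + 4 are all composite; we check each in order.
For n = 27, 28, 29, 30, 31 the conclusion holds.
n = 32: 32 = 2 × 16; 33 = 3 × 11; 34 = 2 × 17; 35 = 5 × 7; 36 = 2 × 18 — all composite.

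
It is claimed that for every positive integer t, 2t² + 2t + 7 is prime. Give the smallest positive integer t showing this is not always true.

Check each positive integer t in order until 2t² + 2t + 7 is not prime.
t = 1: 2t² + 2t + 7 = 11, prime.
t = 2: 2t² + 2t + 7 = 19, prime.
t = 3: 2t² + 2t + 7 = 31, prime.
t = 4: 2t² + 2t + 7 = 47, prime.
t = 5: 2t² + 2t + 7 = 67, prime.
t = 6: 2t² + 2t + 7 = 91 = 7 × 13, composite.

t = 6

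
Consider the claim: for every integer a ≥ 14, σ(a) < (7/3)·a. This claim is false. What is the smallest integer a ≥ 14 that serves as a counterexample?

a = 24

The first 10 eligible values, up to a = 23, all satisfy the conclusion.
a = 24: σ(24) = 60; 60 ≥ 56.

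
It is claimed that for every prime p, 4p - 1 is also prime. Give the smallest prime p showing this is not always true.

p = 2: 4p - 1 = 7, prime.
p = 3: 4p - 1 = 11, prime.
p = 5: 4p - 1 = 19, prime.
p = 7: 4p - 1 = 27 = 3 × 9, not prime.

p = 7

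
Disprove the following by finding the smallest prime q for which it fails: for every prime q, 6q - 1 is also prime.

We need the least prime q for which 6q - 1 is not prime.
For q = 2, 3, 5, 7 the conclusion holds.
q = 11: 6q - 1 = 65 = 5 × 13, not prime.

q = 11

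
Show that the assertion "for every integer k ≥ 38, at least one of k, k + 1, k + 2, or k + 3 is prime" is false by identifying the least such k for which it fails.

k = 48

The first 10 eligible values, up to k = 47, all satisfy the conclusion.
k = 48: 48 = 2 × 24; 49 = 7 × 7; 50 = 2 × 25; 51 = 3 × 17 — all composite.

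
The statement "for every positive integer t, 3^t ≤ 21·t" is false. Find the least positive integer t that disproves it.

t = 5

Check each positive integer t in order until 3^t > 21·t.
The first 4 eligible values, up to t = 4, all satisfy the conclusion.
t = 5: 3^t = 243 and 21·t = 105, so 243 > 105.
Hence t = 5 is a counterexample.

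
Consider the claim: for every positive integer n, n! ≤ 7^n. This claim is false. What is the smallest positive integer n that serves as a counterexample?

n = 17

We need the least positive integer n for which n! > 7^n.
For n = 1, 2, 3, 4, …, 14, 15, 16 the conclusion holds.
n = 17: n! = 355687428096000 and 7^n = 232630513987207, so 355687428096000 > 232630513987207.
Thus n = 17 disproves the claim, and no smaller n works.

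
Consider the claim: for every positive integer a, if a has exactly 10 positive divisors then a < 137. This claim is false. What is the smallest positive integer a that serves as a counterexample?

a = 162

We need the least positive integer a for which a has exactly 10 positive divisors but the claim fails.
For a = 48, 80, 112 the conclusion holds.
a = 162: τ(162) = 10; 162 ≥ 137.
Hence a = 162 is a counterexample.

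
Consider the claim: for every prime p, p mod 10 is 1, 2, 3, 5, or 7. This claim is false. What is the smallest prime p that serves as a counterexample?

p = 19

A counterexample is any prime p such that the claim fails; we check each in order.
The first 7 eligible values, up to p = 17, all satisfy the conclusion.
p = 19: 19 mod 10 = 9 — not in {1, 2, 3, 5, 7}.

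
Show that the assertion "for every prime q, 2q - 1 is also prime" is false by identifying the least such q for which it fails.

For q = 2, 3 the conclusion holds.
q = 5: 2q - 1 = 9 = 3 × 3, not prime.
So q = 5 is the smallest counterexample.

q = 5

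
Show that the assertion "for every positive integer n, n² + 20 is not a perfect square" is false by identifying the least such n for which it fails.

Check each positive integer n in order until n² + 20 is a perfect square.
For n = 1, 2, 3 the conclusion holds.
n = 4: 4² + 20 = 36 = 6², a perfect square.
Thus n = 4 disproves the claim, and no smaller n works.

n = 4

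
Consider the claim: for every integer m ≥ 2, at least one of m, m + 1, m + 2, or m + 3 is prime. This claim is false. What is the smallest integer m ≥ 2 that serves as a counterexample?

m = 24

For m = 2, 3, 4, 5, …, 21, 22, 23 the conclusion holds.
m = 24: 24 = 2 × 12; 25 = 5 × 5; 26 = 2 × 13; 27 = 3 × 9 — all composite.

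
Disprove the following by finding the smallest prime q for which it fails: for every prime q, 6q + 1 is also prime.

q = 19

Check each prime q in order until 6q + 1 is not prime.
The first 7 eligible values, up to q = 17, all satisfy the conclusion.
q = 19: 6q + 1 = 115 = 5 × 23, not prime.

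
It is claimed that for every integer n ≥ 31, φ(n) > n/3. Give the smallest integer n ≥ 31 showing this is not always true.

n = 31: φ(31) = 30 and 31/3 = 31/3, so φ(31) > 31/3.
n = 32: φ(32) = 16 and 32/3 = 32/3, so φ(32) > 32/3.
n = 33: φ(33) = 20 and 33/3 = 11, so φ(33) > 33/3.
n = 34: φ(34) = 16 and 34/3 = 34/3, so φ(34) > 34/3.
n = 35: φ(35) = 24 and 35/3 = 35/3, so φ(35) > 35/3.
n = 36: φ(36) = 12 and 36/3 = 12, so φ(36) ≤ 36/3.
So n = 36 is the smallest counterexample.

n = 36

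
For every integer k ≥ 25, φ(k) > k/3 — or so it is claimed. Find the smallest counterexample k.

k = 30

We need the least integer k ≥ 25 for which the claim fails.
The first 5 eligible values, up to k = 29, all satisfy the conclusion.
k = 30: φ(30) = 8 and 30/3 = 10, so φ(30) ≤ 30/3.
Thus k = 30 disproves the claim, and no smaller k works.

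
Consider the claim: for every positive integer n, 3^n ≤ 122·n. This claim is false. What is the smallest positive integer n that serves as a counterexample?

n = 7

n = 1: 3^n = 3 and 122·n = 122, so 3 ≤ 122.
n = 2: 3^n = 9 and 122·n = 244, so 9 ≤ 244.
n = 3: 3^n = 27 and 122·n = 366, so 27 ≤ 366.
n = 4: 3^n = 81 and 122·n = 488, so 81 ≤ 488.
n = 5: 3^n = 243 and 122·n = 610, so 243 ≤ 610.
n = 6: 3^n = 729 and 122·n = 732, so 729 ≤ 732.
n = 7: 3^n = 2187 and 122·n = 854, so 2187 > 854.
So n = 7 is the smallest counterexample.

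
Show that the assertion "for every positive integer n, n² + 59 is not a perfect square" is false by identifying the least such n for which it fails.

Check each positive integer n in order until n² + 59 is a perfect square.
The first 28 eligible values, up to n = 28, all satisfy the conclusion.
n = 29: 29² + 59 = 900 = 30², a perfect square.

n = 29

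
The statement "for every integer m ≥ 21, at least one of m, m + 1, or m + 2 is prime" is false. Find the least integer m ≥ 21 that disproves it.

m = 24

Check each integer m ≥ 21 in order until m, m + 1, m + 2 are all composite.
m = 21: 23 is prime.
m = 22: 23 is prime.
m = 23: 23 is prime.
m = 24: 24 = 2 × 12; 25 = 5 × 5; 26 = 2 × 13 — all composite.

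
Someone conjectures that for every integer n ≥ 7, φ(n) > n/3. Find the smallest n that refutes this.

We need the least integer n ≥ 7 for which the claim fails.
For n = 7, 8, 9, 10, 11 the conclusion holds.
n = 12: φ(12) = 4 and 12/3 = 4, so φ(12) ≤ 12/3.
Thus n = 12 disproves the claim, and no smaller n works.

n = 12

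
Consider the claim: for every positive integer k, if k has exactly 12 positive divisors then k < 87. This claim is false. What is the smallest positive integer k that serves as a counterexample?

A counterexample is any positive integer k such that k has exactly 12 positive divisors but the claim fails; we check each in order.
For k = 60, 72, 84 the conclusion holds.
k = 90: τ(90) = 12; 90 ≥ 87.

k = 90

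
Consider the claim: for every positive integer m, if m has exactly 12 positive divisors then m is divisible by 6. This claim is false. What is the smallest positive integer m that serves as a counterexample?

m = 140

Check each positive integer m in order until m has exactly 12 positive divisors but m is not divisible by 6.
m = 60: τ(60) = 12; 60 mod 6 = 0.
m = 72: τ(72) = 12; 72 mod 6 = 0.
m = 84: τ(84) = 12; 84 mod 6 = 0.
m = 90: τ(90) = 12; 90 mod 6 = 0.
m = 96: τ(96) = 12; 96 mod 6 = 0.
m = 108: τ(108) = 12; 108 mod 6 = 0.
m = 126: τ(126) = 12; 126 mod 6 = 0.
m = 132: τ(132) = 12; 132 mod 6 = 0.
m = 140: τ(140) = 12; 140 mod 6 = 2.
So m = 140 is the smallest counterexample.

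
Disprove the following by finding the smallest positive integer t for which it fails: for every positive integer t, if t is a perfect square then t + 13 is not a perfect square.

t = 36

The first 5 eligible values, up to t = 25, all satisfy the conclusion.
t = 36: 36 = 6² and 36 + 13 = 49 = 7².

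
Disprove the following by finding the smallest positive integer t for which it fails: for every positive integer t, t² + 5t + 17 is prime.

Check each positive integer t in order until t² + 5t + 17 is not prime.
t = 1: t² + 5t + 17 = 23, prime.
t = 2: t² + 5t + 17 = 31, prime.
t = 3: t² + 5t + 17 = 41, prime.
t = 4: t² + 5t + 17 = 53, prime.
t = 5: t² + 5t + 17 = 67, prime.
t = 6: t² + 5t + 17 = 83, prime.
t = 7: t² + 5t + 17 = 101, prime.
t = 8: t² + 5t + 17 = 121 = 11 × 11, composite.
So t = 8 is the smallest counterexample.

t = 8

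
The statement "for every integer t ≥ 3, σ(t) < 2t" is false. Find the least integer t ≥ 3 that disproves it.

t = 6

Check each integer t ≥ 3 in order until the claim fails.
For t = 3, 4, 5 the conclusion holds.
t = 6: σ(6) = 12; 12 ≥ 12.
Hence t = 6 is a counterexample.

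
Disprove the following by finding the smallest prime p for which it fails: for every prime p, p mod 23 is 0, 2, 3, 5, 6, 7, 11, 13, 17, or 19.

p = 31

A counterexample is any prime p such that the claim fails; we check each in order.
The first 10 eligible values, up to p = 29, all satisfy the conclusion.
p = 31: 31 mod 23 = 8 — not in {0, 2, 3, 5, 6, 7, 11, 13, 17, 19}.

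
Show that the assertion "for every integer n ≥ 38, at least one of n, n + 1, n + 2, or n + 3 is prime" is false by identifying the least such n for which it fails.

A counterexample is any integer n ≥ 38 such that n, n + 1, n + 2, n + 3 are all composite; we check each in order.
For n = 38, 39, 40, 41, 42, 43, 44, 45, 46, 47 the conclusion holds.
n = 48: 48 = 2 × 24; 49 = 7 × 7; 50 = 2 × 25; 51 = 3 × 17 — all composite.
So n = 48 is the smallest counterexample.

n = 48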